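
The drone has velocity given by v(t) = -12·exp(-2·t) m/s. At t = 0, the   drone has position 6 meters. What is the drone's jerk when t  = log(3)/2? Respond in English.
We must differentiate our velocity equation v(t) = -12·exp(-2·t) 2 times. Taking d/dt of v(t), we find a(t) = 24·exp(-2·t). The derivative of acceleration gives jerk: j(t) = -48·exp(-2·t). From the given jerk equation j(t) = -48·exp(-2·t), we substitute t = log(3)/2 to get j = -16.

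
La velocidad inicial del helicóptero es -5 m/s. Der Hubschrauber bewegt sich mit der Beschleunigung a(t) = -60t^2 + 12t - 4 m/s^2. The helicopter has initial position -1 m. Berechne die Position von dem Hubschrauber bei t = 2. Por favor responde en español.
Necesitamos integrar nuestra ecuación de la aceleración a(t) = -60·t^2 + 12·t - 4 2 veces. Integrando la aceleración y usando la condición inicial v(0) = -5, obtenemos v(t) = -20·t^3 + 6·t^2 - 4·t - 5. La antiderivada de la velocidad es la posición. Usando x(0) = -1, obtenemos x(t) = -5·t^4 + 2·t^3 - 2·t^2 - 5·t - 1. Tenemos la posición x(t) = -5·t^4 + 2·t^3 - 2·t^2 - 5·t - 1. Sustituyendo t = 2: x(2) = -83.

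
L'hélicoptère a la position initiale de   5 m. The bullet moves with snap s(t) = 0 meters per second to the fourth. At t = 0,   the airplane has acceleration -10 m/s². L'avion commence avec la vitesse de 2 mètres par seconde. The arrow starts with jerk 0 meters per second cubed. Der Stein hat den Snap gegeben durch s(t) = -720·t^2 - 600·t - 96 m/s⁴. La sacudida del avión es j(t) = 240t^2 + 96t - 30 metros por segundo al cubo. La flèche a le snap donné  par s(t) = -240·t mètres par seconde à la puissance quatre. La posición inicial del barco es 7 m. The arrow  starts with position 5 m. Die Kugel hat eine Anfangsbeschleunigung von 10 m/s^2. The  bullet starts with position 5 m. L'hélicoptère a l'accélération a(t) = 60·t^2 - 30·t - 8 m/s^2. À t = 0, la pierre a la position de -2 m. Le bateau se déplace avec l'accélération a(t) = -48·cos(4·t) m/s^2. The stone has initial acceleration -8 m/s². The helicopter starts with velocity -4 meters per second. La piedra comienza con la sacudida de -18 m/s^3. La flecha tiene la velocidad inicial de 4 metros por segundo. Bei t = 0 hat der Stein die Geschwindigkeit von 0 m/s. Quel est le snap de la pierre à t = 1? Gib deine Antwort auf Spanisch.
Tenemos el snap s(t) = -720·t^2 - 600·t - 96. Sustituyendo t = 1: s(1) = -1416.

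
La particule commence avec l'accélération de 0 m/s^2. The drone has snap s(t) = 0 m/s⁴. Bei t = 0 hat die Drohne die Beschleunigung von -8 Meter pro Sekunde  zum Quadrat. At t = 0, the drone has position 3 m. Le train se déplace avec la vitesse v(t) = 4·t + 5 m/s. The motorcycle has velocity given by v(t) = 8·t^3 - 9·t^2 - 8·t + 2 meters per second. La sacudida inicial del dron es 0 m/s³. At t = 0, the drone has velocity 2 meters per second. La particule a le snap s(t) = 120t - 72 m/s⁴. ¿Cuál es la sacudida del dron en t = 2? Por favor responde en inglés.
To solve this, we need to take 1 antiderivative of our snap equation s(t) = 0. The antiderivative of snap is jerk. Using j(0) = 0, we get j(t) = 0. From the given jerk equation j(t) = 0, we substitute t = 2 to get j = 0.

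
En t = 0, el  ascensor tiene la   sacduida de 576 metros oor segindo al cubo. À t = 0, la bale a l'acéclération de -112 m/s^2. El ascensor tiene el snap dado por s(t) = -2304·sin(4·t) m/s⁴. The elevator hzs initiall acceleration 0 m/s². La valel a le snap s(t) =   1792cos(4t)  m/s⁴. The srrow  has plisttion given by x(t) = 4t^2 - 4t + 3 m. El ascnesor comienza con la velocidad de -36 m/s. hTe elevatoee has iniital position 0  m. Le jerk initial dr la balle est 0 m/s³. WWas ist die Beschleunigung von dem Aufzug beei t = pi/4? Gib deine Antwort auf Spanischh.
Partiendo del snap s(t) = -2304·sin(4·t), tomamos 2 antiderivadas. La antiderivada del snap es la sacudida. Usando j(0) = 576, obtenemos j(t) = 576·cos(4·t). Integrando la sacudida y usando la condición inicial a(0) = 0, obtenemos a(t) = 144·sin(4·t). De la ecuación de la aceleración a(t) = 144·sin(4·t), sustituimos t = pi/4 para obtener a = 0.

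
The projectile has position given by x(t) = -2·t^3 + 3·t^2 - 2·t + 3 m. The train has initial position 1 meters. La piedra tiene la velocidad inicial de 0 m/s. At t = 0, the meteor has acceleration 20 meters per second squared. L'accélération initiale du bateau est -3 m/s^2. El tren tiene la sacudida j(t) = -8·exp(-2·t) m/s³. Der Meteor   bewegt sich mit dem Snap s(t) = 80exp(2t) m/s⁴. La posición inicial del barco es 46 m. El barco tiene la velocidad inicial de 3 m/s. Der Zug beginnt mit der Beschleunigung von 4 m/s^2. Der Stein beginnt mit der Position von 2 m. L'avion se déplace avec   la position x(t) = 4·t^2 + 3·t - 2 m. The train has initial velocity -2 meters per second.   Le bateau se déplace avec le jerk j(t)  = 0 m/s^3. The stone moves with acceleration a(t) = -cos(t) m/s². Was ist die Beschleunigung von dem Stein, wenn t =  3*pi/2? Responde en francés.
En utilisant a(t) = -cos(t) et en substituant t = 3*pi/2, nous trouvons a = 0.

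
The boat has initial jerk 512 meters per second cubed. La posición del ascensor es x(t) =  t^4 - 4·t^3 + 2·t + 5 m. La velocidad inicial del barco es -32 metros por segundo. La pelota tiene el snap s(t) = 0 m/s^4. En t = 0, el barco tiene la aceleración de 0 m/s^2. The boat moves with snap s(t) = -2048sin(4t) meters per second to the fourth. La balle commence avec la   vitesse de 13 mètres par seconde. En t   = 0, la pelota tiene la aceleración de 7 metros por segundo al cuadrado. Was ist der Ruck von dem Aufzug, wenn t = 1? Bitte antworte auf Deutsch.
Wir müssen unsere Gleichung für die Position x(t) = t^4 - 4·t^3 + 2·t + 5 3-mal ableiten. Mit d/dt von x(t) finden wir v(t) = 4·t^3 - 12·t^2 + 2. Mit d/dt von v(t) finden wir a(t) = 12·t^2 - 24·t. Mit d/dt von a(t) finden wir j(t) = 24·t - 24. Aus der Gleichung für den Ruck j(t) = 24·t - 24, setzen wir t = 1 ein und erhalten j = 0.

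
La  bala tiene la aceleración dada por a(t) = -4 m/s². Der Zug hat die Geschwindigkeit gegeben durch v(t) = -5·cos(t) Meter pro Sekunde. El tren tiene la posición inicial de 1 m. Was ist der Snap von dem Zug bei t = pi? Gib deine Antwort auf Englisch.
Starting from velocity v(t) = -5·cos(t), we take 3 derivatives. The derivative of velocity gives acceleration: a(t) = 5·sin(t). The derivative of acceleration gives jerk: j(t) = 5·cos(t). Differentiating jerk, we get snap: s(t) = -5·sin(t). Using s(t) = -5·sin(t) and substituting t = pi, we find s = 0.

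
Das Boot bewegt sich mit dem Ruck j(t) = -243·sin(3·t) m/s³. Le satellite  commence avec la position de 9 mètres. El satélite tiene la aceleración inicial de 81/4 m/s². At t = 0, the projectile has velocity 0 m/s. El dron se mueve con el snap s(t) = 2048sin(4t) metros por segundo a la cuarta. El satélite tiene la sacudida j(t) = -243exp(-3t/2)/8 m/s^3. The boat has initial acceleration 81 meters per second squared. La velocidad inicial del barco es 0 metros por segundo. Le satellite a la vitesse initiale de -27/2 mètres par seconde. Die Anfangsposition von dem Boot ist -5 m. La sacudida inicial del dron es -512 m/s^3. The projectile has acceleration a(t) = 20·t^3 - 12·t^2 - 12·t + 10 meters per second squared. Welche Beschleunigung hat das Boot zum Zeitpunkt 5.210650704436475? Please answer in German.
Um dies zu lösen, müssen wir 1 Stammfunktion unserer Gleichung für den Ruck j(t) = -243·sin(3·t) finden. Mit ∫j(t)dt und Anwendung von a(0) = 81, finden wir a(t) = 81·cos(3·t). Mit a(t) = 81·cos(3·t) und Einsetzen von t = 5.210650704436475, finden wir a = -80.7661159687670.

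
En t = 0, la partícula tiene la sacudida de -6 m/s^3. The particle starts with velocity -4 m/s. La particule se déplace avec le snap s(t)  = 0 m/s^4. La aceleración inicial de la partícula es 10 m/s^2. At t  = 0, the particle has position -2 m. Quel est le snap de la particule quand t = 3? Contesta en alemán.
Wir haben den Snap s(t) = 0. Durch Einsetzen von t = 3: s(3) = 0.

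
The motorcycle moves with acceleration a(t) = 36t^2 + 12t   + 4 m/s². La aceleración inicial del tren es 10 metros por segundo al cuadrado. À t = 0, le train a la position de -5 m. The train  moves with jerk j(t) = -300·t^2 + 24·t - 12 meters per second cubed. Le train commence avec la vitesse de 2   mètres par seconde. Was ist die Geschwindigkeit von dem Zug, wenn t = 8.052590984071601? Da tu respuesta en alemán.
Wir müssen die Stammfunktion unserer Gleichung für den Ruck j(t) = -300·t^2 + 24·t - 12 2-mal finden. Durch Integration von dem Ruck und Verwendung der Anfangsbedingung a(0) = 10, erhalten wir a(t) = -100·t^3 + 12·t^2 - 12·t + 10. Das Integral von der Beschleunigung, mit v(0) = 2, ergibt die Geschwindigkeit: v(t) = -25·t^4 + 4·t^3 - 6·t^2 + 10·t + 2. Wir haben die Geschwindigkeit v(t) = -25·t^4 + 4·t^3 - 6·t^2 + 10·t + 2. Durch Einsetzen von t = 8.052590984071601: v(8.052590984071601) = -103337.210176518.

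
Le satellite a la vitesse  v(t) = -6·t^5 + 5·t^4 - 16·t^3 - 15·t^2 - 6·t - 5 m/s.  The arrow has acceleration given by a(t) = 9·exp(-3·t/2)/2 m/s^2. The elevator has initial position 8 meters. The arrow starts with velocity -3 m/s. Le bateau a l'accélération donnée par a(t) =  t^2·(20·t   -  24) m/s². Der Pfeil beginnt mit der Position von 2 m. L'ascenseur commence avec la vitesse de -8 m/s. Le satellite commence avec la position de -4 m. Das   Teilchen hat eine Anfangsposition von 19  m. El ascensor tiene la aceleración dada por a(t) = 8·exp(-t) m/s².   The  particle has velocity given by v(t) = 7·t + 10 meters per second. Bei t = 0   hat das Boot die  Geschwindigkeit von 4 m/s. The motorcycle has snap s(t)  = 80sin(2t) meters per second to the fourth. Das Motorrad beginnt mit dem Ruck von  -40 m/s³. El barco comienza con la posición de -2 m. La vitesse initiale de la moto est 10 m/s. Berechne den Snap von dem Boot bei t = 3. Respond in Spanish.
Para resolver esto, necesitamos tomar 2 derivadas de nuestra ecuación de la aceleración a(t) = t^2·(20·t - 24). La derivada de la aceleración da la sacudida: j(t) = 20·t^2 + 2·t·(20·t - 24). Derivando la sacudida, obtenemos el snap: s(t) = 120·t - 48. Usando s(t) = 120·t - 48 y sustituyendo t = 3, encontramos s = 312.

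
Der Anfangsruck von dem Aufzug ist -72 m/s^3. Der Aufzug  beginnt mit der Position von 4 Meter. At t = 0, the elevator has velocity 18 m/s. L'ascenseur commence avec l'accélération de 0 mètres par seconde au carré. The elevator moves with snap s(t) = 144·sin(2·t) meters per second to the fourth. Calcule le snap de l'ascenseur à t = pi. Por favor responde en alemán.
Mit s(t) = 144·sin(2·t) und Einsetzen von t = pi, finden wir s = 0.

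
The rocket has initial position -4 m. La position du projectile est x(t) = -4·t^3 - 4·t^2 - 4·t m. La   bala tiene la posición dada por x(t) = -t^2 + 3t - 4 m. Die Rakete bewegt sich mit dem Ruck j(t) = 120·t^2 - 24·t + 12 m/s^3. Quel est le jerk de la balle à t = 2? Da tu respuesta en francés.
Pour résoudre ceci, nous devons prendre 3 dérivées de notre équation de la position x(t) = -t^2 + 3·t - 4. En dérivant la position, nous obtenons la vitesse: v(t) = 3 - 2·t. En dérivant la vitesse, nous obtenons l'accélération: a(t) = -2. En dérivant l'accélération, nous obtenons le jerk: j(t) = 0. Nous avons le jerk j(t) = 0. En substituant t = 2: j(2) = 0.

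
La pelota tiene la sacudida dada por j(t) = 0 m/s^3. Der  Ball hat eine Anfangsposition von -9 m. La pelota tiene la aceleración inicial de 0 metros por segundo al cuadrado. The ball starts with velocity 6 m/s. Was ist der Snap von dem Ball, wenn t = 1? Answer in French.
En partant du jerk j(t) = 0, nous prenons 1 dérivée. La dérivée du jerk donne le snap: s(t) = 0. En utilisant s(t) = 0 et en substituant t = 1, nous trouvons s = 0.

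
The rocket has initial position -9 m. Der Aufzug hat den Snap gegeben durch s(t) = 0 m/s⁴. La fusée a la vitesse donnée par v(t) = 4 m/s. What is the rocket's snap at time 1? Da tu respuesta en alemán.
Wir müssen unsere Gleichung für die Geschwindigkeit v(t) = 4 3-mal ableiten. Mit d/dt von v(t) finden wir a(t) = 0. Die Ableitung von der Beschleunigung ergibt den Ruck: j(t) = 0. Mit d/dt von j(t) finden wir s(t) = 0. Aus der Gleichung für den Snap s(t) = 0, setzen wir t = 1 ein und erhalten s = 0.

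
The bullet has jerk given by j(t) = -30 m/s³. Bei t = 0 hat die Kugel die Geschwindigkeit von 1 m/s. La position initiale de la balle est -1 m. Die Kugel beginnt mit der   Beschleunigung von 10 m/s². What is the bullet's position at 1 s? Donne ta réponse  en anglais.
Starting from jerk j(t) = -30, we take 3 antiderivatives. Integrating jerk and using the initial condition a(0) = 10, we get a(t) = 10 - 30·t. The integral of acceleration is velocity. Using v(0) = 1, we get v(t) = -15·t^2 + 10·t + 1. Taking ∫v(t)dt and applying x(0) = -1, we find x(t) = -5·t^3 + 5·t^2 + t - 1. Using x(t) = -5·t^3 + 5·t^2 + t - 1 and substituting t = 1, we find x = 0.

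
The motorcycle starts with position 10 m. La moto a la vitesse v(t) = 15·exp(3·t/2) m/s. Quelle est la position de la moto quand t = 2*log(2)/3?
Pour résoudre ceci, nous devons prendre 1 intégrale de notre équation de la vitesse v(t) = 15·exp(3·t/2). En prenant ∫v(t)dt et en appliquant x(0) = 10, nous trouvons x(t) = 10·exp(3·t/2). De l'équation de la position x(t) = 10·exp(3·t/2), nous substituons t = 2*log(2)/3 pour obtenir x = 20.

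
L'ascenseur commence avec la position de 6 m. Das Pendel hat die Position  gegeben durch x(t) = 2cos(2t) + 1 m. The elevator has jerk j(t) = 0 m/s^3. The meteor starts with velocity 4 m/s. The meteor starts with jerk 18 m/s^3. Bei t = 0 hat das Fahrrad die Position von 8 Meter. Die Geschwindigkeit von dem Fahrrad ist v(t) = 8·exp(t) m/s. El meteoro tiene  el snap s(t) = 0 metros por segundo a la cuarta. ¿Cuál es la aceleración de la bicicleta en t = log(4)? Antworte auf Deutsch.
Ausgehend von der Geschwindigkeit v(t) = 8·exp(t), nehmen wir 1 Ableitung. Mit d/dt von v(t) finden wir a(t) = 8·exp(t). Aus der Gleichung für die Beschleunigung a(t) = 8·exp(t), setzen wir t = log(4) ein und erhalten a = 32.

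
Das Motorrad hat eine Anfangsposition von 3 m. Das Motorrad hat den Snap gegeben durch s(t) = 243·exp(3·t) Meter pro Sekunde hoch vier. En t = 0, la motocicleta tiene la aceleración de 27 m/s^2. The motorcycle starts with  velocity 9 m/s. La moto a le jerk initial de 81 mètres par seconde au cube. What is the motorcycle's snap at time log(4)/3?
We have snap s(t) = 243·exp(3·t). Substituting t = log(4)/3: s(log(4)/3) = 972.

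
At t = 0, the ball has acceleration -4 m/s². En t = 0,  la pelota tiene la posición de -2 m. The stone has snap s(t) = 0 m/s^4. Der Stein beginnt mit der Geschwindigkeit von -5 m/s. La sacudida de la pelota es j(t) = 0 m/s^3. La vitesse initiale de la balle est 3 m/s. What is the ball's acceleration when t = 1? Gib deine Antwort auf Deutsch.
Ausgehend von dem Ruck j(t) = 0, nehmen wir 1 Stammfunktion. Mit ∫j(t)dt und Anwendung von a(0) = -4, finden wir a(t) = -4. Aus der Gleichung für die Beschleunigung a(t) = -4, setzen wir t = 1 ein und erhalten a = -4.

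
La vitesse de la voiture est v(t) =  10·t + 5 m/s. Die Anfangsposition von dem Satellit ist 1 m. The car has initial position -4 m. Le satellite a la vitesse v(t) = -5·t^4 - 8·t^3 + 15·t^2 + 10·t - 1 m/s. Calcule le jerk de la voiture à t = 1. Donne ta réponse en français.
Pour résoudre ceci, nous devons prendre 2 dérivées de notre équation de la vitesse v(t) = 10·t + 5. La dérivée de la vitesse donne l'accélération: a(t) = 10. En dérivant l'accélération, nous obtenons le jerk: j(t) = 0. Nous avons le jerk j(t) = 0. En substituant t = 1: j(1) = 0.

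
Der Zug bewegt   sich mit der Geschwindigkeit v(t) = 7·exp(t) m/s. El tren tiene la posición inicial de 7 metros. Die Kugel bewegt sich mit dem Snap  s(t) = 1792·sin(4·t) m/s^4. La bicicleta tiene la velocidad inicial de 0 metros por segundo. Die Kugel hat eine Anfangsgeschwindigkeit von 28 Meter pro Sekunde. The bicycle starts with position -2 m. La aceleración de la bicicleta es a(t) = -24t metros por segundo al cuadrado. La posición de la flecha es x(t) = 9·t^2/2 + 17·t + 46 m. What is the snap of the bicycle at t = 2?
We must differentiate our acceleration equation a(t) = -24·t 2 times. Differentiating acceleration, we get jerk: j(t) = -24. Differentiating jerk, we get snap: s(t) = 0. We have snap s(t) = 0. Substituting t = 2: s(2) = 0.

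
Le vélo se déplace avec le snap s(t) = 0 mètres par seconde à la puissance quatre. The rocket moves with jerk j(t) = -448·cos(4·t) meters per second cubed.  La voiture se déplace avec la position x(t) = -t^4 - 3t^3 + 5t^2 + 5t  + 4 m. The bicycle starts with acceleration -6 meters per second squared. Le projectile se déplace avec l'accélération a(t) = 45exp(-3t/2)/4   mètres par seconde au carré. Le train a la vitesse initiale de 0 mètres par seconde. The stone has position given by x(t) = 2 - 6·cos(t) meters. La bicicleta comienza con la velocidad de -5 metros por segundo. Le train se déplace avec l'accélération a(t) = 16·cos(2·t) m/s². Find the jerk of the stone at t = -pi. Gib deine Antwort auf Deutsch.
Um dies zu lösen, müssen wir 3 Ableitungen unserer Gleichung für die Position x(t) = 2 - 6·cos(t) nehmen. Durch Ableiten von der Position erhalten wir die Geschwindigkeit: v(t) = 6·sin(t). Mit d/dt von v(t) finden wir a(t) = 6·cos(t). Die Ableitung von der Beschleunigung ergibt den Ruck: j(t) = -6·sin(t). Wir haben den Ruck j(t) = -6·sin(t). Durch Einsetzen von t = -pi: j(-pi) = 0.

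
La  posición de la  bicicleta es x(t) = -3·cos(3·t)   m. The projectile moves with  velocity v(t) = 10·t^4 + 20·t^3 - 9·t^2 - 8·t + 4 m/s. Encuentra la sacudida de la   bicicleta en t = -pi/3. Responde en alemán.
Ausgehend von der Position x(t) = -3·cos(3·t), nehmen wir 3 Ableitungen. Mit d/dt von x(t) finden wir v(t) = 9·sin(3·t). Die Ableitung von der Geschwindigkeit ergibt die Beschleunigung: a(t) = 27·cos(3·t). Mit d/dt von a(t) finden wir j(t) = -81·sin(3·t). Wir haben den Ruck j(t) = -81·sin(3·t). Durch Einsetzen von t = -pi/3: j(-pi/3) = 0.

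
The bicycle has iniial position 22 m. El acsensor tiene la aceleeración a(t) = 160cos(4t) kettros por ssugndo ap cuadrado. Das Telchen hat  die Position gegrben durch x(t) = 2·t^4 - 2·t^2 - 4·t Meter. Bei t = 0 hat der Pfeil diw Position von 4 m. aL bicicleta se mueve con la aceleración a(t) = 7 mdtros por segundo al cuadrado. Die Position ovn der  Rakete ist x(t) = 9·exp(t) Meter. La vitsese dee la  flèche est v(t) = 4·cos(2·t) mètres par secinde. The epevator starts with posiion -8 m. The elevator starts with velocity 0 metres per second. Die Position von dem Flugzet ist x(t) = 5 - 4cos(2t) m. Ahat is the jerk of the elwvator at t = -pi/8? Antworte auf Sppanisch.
Debemos derivar nuestra ecuación de la aceleración a(t) = 160·cos(4·t) 1 vez. Tomando d/dt de a(t), encontramos j(t) = -640·sin(4·t). Tenemos la sacudida j(t) = -640·sin(4·t). Sustituyendo t = -pi/8: j(-pi/8) = 640.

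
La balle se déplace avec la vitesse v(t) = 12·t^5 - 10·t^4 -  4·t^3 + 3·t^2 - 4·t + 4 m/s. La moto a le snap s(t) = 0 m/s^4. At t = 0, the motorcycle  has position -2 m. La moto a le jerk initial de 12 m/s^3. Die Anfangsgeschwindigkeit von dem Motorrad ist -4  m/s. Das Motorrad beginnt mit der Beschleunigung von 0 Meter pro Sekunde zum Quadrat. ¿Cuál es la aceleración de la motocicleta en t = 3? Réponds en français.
En partant du snap s(t) = 0, nous prenons 2 primitives. L'intégrale du snap est le jerk. En utilisant j(0) = 12, nous obtenons j(t) = 12. La primitive du jerk est l'accélération. En utilisant a(0) = 0, nous obtenons a(t) = 12·t. Nous avons l'accélération a(t) = 12·t. En substituant t = 3: a(3) = 36.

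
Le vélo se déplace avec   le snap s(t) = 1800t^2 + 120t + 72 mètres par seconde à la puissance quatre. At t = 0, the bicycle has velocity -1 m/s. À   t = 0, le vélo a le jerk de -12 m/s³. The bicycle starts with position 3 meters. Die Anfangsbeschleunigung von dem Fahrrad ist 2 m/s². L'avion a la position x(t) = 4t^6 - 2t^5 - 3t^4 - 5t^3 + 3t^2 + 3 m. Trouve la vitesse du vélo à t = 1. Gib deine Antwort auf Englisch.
To solve this, we need to take 3 integrals of our snap equation s(t) = 1800·t^2 + 120·t + 72. The integral of snap, with j(0) = -12, gives jerk: j(t) = 600·t^3 + 60·t^2 + 72·t - 12. Taking ∫j(t)dt and applying a(0) = 2, we find a(t) = 150·t^4 + 20·t^3 + 36·t^2 - 12·t + 2. The integral of acceleration, with v(0) = -1, gives velocity: v(t) = 30·t^5 + 5·t^4 + 12·t^3 - 6·t^2 + 2·t - 1. We have velocity v(t) = 30·t^5 + 5·t^4 + 12·t^3 - 6·t^2 + 2·t - 1. Substituting t = 1: v(1) = 42.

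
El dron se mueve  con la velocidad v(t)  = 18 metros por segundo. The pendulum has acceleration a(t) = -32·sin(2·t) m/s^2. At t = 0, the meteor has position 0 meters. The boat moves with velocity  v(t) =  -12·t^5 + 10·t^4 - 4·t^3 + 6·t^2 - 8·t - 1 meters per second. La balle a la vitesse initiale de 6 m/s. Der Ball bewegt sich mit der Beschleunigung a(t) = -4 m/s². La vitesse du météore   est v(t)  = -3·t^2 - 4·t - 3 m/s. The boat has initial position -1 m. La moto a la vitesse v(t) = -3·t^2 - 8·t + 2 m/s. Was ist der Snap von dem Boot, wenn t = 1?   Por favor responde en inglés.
To solve this, we need to take 3 derivatives of our velocity equation v(t) = -12·t^5 + 10·t^4 - 4·t^3 + 6·t^2 - 8·t - 1. Differentiating velocity, we get acceleration: a(t) = -60·t^4 + 40·t^3 - 12·t^2 + 12·t - 8. The derivative of acceleration gives jerk: j(t) = -240·t^3 + 120·t^2 - 24·t + 12. Differentiating jerk, we get snap: s(t) = -720·t^2 + 240·t - 24. From the given snap equation s(t) = -720·t^2 + 240·t - 24, we substitute t = 1 to get s = -504.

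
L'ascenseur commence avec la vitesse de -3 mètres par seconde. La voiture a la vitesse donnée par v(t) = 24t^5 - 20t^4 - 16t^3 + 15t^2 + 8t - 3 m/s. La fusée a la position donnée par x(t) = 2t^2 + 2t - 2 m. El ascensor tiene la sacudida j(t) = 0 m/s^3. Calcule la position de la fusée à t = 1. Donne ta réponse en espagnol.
Tenemos la posición x(t) = 2·t^2 + 2·t - 2. Sustituyendo t = 1: x(1) = 2.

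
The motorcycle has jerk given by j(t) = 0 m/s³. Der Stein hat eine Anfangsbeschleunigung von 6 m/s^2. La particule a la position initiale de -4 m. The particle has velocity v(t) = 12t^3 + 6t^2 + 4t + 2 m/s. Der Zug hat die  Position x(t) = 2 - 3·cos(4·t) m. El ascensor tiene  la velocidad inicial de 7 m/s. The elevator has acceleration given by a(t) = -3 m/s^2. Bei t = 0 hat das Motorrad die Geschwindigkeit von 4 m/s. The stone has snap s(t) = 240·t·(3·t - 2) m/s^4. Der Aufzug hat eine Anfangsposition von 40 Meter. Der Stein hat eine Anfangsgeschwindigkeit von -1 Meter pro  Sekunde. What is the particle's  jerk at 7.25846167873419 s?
We must differentiate our velocity equation v(t) = 12·t^3 + 6·t^2 + 4·t + 2 2 times. Differentiating velocity, we get acceleration: a(t) = 36·t^2 + 12·t + 4. The derivative of acceleration gives jerk: j(t) = 72·t + 12. We have jerk j(t) = 72·t + 12. Substituting t = 7.25846167873419: j(7.25846167873419) = 534.609240868862.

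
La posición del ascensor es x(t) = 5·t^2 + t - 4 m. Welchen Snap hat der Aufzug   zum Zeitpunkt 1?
Um dies zu lösen, müssen wir 4 Ableitungen unserer Gleichung für die Position x(t) = 5·t^2 + t - 4 nehmen. Mit d/dt von x(t) finden wir v(t) = 10·t + 1. Die Ableitung von der Geschwindigkeit ergibt die Beschleunigung: a(t) = 10. Durch Ableiten von der Beschleunigung erhalten wir den Ruck: j(t) = 0. Mit d/dt von j(t) finden wir s(t) = 0. Mit s(t) = 0 und Einsetzen von t = 1, finden wir s = 0.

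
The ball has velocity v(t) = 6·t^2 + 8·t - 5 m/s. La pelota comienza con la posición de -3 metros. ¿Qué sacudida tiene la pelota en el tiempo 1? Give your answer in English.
We must differentiate our velocity equation v(t) = 6·t^2 + 8·t - 5 2 times. Taking d/dt of v(t), we find a(t) = 12·t + 8. Taking d/dt of a(t), we find j(t) = 12. We have jerk j(t) = 12. Substituting t = 1: j(1) = 12.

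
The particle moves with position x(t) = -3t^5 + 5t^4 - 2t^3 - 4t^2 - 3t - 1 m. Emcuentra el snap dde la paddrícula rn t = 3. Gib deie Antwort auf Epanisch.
Partiendo de la posición x(t) = -3·t^5 + 5·t^4 - 2·t^3 - 4·t^2 - 3·t - 1, tomamos 4 derivadas. Tomando d/dt de x(t), encontramos v(t) = -15·t^4 + 20·t^3 - 6·t^2 - 8·t - 3. La derivada de la velocidad da la aceleración: a(t) = -60·t^3 + 60·t^2 - 12·t - 8. Tomando d/dt de a(t), encontramos j(t) = -180·t^2 + 120·t - 12. Tomando d/dt de j(t), encontramos s(t) = 120 - 360·t. Tenemos el snap s(t) = 120 - 360·t. Sustituyendo t = 3: s(3) = -960.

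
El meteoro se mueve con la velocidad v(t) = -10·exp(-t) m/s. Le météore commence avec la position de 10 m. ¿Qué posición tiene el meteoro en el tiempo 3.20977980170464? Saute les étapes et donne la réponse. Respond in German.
x(3.20977980170464) = 0.403655007079434.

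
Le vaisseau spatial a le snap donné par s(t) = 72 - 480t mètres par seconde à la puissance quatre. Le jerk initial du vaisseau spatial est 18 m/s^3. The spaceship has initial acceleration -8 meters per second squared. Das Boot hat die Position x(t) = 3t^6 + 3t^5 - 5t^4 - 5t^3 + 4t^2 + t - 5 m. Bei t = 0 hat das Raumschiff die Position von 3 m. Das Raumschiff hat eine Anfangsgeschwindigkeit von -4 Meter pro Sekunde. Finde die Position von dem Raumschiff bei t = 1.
Wir müssen die Stammfunktion unserer Gleichung für den Snap s(t) = 72 - 480·t 4-mal finden. Durch Integration von dem Snap und Verwendung der Anfangsbedingung j(0) = 18, erhalten wir j(t) = -240·t^2 + 72·t + 18. Durch Integration von dem Ruck und Verwendung der Anfangsbedingung a(0) = -8, erhalten wir a(t) = -80·t^3 + 36·t^2 + 18·t - 8. Durch Integration von der Beschleunigung und Verwendung der Anfangsbedingung v(0) = -4, erhalten wir v(t) = -20·t^4 + 12·t^3 + 9·t^2 - 8·t - 4. Mit ∫v(t)dt und Anwendung von x(0) = 3, finden wir x(t) = -4·t^5 + 3·t^4 + 3·t^3 - 4·t^2 - 4·t + 3. Mit x(t) = -4·t^5 + 3·t^4 + 3·t^3 - 4·t^2 - 4·t + 3 und Einsetzen von t = 1, finden wir x = -3.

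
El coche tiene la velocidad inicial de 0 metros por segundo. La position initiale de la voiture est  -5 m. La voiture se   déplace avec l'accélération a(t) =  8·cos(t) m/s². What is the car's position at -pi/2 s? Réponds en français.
Nous devons trouver l'intégrale de notre équation de l'accélération a(t) = 8·cos(t) 2 fois. L'intégrale de l'accélération est la vitesse. En utilisant v(0) = 0, nous obtenons v(t) = 8·sin(t). La primitive de la vitesse, avec x(0) = -5, donne la position: x(t) = 3 - 8·cos(t). De l'équation de la position x(t) = 3 - 8·cos(t), nous substituons t = -pi/2 pour obtenir x = 3.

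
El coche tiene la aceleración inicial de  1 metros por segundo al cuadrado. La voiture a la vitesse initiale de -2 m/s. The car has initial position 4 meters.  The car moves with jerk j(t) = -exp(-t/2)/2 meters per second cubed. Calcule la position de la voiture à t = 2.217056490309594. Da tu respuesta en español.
Para resolver esto, necesitamos tomar 3 antiderivadas de nuestra ecuación de la sacudida j(t) = -exp(-t/2)/2. Integrando la sacudida y usando la condición inicial a(0) = 1, obtenemos a(t) = exp(-t/2). La antiderivada de la aceleración, con v(0) = -2, da la velocidad: v(t) = -2·exp(-t/2). La integral de la velocidad es la posición. Usando x(0) = 4, obtenemos x(t) = 4·exp(-t/2). Tenemos la posición x(t) = 4·exp(-t/2). Sustituyendo t = 2.217056490309594: x(2.217056490309594) = 1.32017739268289.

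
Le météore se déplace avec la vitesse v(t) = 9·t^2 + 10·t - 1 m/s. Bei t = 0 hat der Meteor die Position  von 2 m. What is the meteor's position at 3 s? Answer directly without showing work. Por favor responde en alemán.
Bei t = 3, x = 125.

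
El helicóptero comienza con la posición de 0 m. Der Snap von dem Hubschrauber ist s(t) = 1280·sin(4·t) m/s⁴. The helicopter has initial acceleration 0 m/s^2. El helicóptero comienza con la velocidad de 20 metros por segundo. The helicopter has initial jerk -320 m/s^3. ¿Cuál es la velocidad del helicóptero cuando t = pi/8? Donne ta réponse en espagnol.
Partiendo del snap s(t) = 1280·sin(4·t), tomamos 3 integrales. Tomando ∫s(t)dt y aplicando j(0) = -320, encontramos j(t) = -320·cos(4·t). Tomando ∫j(t)dt y aplicando a(0) = 0, encontramos a(t) = -80·sin(4·t). Tomando ∫a(t)dt y aplicando v(0) = 20, encontramos v(t) = 20·cos(4·t). Tenemos la velocidad v(t) = 20·cos(4·t). Sustituyendo t = pi/8: v(pi/8) = 0.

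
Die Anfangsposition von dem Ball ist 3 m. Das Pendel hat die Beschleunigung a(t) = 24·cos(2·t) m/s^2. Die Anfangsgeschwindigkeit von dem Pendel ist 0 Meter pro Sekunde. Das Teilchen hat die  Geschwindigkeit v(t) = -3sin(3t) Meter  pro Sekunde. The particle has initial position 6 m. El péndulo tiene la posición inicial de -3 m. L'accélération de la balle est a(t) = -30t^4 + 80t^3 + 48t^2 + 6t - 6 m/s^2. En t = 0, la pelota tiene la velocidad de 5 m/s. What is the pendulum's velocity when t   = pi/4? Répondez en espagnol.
Para resolver esto, necesitamos tomar 1 antiderivada de nuestra ecuación de la aceleración a(t) = 24·cos(2·t). La antiderivada de la aceleración, con v(0) = 0, da la velocidad: v(t) = 12·sin(2·t). De la ecuación de la velocidad v(t) = 12·sin(2·t), sustituimos t = pi/4 para obtener v = 12.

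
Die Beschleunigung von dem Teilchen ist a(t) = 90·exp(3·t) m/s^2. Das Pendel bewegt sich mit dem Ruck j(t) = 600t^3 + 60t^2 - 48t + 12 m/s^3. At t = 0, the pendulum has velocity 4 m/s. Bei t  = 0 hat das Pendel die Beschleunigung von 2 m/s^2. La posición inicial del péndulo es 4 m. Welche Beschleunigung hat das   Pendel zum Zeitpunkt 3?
Ausgehend von dem Ruck j(t) = 600·t^3 + 60·t^2 - 48·t + 12, nehmen wir 1 Integral. Das Integral von dem Ruck, mit a(0) = 2, ergibt die Beschleunigung: a(t) = 150·t^4 + 20·t^3 - 24·t^2 + 12·t + 2. Aus der Gleichung für die Beschleunigung a(t) = 150·t^4 + 20·t^3 - 24·t^2 + 12·t + 2, setzen wir t = 3 ein und erhalten a = 12512.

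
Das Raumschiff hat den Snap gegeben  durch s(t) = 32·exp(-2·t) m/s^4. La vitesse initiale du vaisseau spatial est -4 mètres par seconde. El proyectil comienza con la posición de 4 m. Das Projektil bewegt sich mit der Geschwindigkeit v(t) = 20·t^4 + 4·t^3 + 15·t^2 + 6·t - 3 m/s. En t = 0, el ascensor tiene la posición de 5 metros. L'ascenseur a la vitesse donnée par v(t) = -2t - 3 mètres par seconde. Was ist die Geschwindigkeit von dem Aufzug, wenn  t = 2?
Mit v(t) = -2·t - 3 und Einsetzen von t = 2, finden wir v = -7.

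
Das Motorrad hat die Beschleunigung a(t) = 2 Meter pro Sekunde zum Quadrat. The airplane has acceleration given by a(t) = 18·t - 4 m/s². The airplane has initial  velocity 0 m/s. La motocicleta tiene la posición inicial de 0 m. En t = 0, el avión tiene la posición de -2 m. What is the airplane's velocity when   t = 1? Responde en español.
Para resolver esto, necesitamos tomar 1 integral de nuestra ecuación de la aceleración a(t) = 18·t - 4. Integrando la aceleración y usando la condición inicial v(0) = 0, obtenemos v(t) = t·(9·t - 4). Tenemos la velocidad v(t) = t·(9·t - 4). Sustituyendo t = 1: v(1) = 5.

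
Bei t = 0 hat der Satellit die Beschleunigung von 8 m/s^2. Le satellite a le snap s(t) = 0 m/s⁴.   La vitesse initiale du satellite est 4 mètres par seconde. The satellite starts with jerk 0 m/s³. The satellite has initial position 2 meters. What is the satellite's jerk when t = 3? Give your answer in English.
Starting from snap s(t) = 0, we take 1 integral. The integral of snap is jerk. Using j(0) = 0, we get j(t) = 0. From the given jerk equation j(t) = 0, we substitute t = 3 to get j = 0.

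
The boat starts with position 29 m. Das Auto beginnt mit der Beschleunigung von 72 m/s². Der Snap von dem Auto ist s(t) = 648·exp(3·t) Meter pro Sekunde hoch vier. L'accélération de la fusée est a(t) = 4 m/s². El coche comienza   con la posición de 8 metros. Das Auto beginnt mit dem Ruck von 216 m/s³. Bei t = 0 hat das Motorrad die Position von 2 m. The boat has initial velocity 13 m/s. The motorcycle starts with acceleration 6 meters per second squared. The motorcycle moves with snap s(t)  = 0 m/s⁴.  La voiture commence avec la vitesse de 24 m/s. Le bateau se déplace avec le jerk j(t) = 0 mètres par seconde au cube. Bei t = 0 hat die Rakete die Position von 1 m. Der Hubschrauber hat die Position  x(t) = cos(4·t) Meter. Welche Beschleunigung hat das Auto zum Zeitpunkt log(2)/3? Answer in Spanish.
Para resolver esto, necesitamos tomar 2 antiderivadas de nuestra ecuación del snap s(t) = 648·exp(3·t). Tomando ∫s(t)dt y aplicando j(0) = 216, encontramos j(t) = 216·exp(3·t). Integrando la sacudida y usando la condición inicial a(0) = 72, obtenemos a(t) = 72·exp(3·t). Tenemos la aceleración a(t) = 72·exp(3·t). Sustituyendo t = log(2)/3: a(log(2)/3) = 144.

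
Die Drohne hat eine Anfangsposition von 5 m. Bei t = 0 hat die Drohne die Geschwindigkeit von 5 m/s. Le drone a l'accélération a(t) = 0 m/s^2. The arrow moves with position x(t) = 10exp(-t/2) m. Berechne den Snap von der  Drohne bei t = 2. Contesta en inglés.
Starting from acceleration a(t) = 0, we take 2 derivatives. Taking d/dt of a(t), we find j(t) = 0. Differentiating jerk, we get snap: s(t) = 0. From the given snap equation s(t) = 0, we substitute t = 2 to get s = 0.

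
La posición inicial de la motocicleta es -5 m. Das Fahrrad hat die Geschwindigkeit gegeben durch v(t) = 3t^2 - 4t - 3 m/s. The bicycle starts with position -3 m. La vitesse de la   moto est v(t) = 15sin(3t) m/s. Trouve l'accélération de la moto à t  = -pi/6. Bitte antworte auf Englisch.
We must differentiate our velocity equation v(t) = 15·sin(3·t) 1 time. Differentiating velocity, we get acceleration: a(t) = 45·cos(3·t). From the given acceleration equation a(t) = 45·cos(3·t), we substitute t = -pi/6 to get a = 0.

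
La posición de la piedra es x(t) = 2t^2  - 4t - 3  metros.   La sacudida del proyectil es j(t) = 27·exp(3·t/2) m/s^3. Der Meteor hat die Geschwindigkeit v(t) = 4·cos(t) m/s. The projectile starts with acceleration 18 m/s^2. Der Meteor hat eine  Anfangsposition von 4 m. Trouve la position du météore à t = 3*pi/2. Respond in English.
We need to integrate our velocity equation v(t) = 4·cos(t) 1 time. Finding the integral of v(t) and using x(0) = 4: x(t) = 4·sin(t) + 4. We have position x(t) = 4·sin(t) + 4. Substituting t = 3*pi/2: x(3*pi/2) = 0.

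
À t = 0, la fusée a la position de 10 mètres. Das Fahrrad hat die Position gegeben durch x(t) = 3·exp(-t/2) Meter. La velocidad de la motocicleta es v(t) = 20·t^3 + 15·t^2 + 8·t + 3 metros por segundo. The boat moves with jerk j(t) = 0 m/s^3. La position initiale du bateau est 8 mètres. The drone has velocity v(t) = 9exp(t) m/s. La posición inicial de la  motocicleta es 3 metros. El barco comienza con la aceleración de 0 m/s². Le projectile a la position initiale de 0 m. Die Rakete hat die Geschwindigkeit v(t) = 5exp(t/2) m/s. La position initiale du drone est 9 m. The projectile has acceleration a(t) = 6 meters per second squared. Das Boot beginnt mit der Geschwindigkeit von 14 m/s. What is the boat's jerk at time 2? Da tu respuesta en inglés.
We have jerk j(t) = 0. Substituting t = 2: j(2) = 0.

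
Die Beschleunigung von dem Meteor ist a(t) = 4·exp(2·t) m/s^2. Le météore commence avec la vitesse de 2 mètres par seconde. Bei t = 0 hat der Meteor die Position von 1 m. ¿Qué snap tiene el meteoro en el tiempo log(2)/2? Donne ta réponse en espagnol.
Partiendo de la aceleración a(t) = 4·exp(2·t), tomamos 2 derivadas. La derivada de la aceleración da la sacudida: j(t) = 8·exp(2·t). La derivada de la sacudida da el snap: s(t) = 16·exp(2·t). De la ecuación del snap s(t) = 16·exp(2·t), sustituimos t = log(2)/2 para obtener s = 32.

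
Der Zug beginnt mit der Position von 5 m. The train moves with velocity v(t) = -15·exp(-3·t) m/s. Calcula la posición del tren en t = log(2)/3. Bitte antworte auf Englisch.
Starting from velocity v(t) = -15·exp(-3·t), we take 1 antiderivative. The antiderivative of velocity is position. Using x(0) = 5, we get x(t) = 5·exp(-3·t). From the given position equation x(t) = 5·exp(-3·t), we substitute t = log(2)/3 to get x = 5/2.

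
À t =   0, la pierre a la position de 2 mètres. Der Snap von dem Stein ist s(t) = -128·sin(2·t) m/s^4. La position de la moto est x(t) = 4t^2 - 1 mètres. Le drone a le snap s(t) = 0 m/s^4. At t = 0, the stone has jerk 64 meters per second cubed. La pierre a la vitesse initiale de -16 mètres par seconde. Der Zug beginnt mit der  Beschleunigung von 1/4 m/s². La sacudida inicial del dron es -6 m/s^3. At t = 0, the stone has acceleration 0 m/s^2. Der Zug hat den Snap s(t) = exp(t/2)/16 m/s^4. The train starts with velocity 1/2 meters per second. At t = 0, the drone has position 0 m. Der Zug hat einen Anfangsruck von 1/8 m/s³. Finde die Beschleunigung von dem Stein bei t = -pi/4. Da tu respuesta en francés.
En partant du snap s(t) = -128·sin(2·t), nous prenons 2 primitives. L'intégrale du snap, avec j(0) = 64, donne le jerk: j(t) = 64·cos(2·t). La primitive du jerk, avec a(0) = 0, donne l'accélération: a(t) = 32·sin(2·t). Nous avons l'accélération a(t) = 32·sin(2·t). En substituant t = -pi/4: a(-pi/4) = -32.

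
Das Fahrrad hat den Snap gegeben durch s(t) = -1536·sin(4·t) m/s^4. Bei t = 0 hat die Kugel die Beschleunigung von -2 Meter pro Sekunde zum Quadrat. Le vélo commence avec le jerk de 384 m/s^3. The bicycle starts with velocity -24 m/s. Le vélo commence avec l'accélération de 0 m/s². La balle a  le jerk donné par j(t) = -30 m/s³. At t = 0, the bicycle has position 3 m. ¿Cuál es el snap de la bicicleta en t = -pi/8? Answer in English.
We have snap s(t) = -1536·sin(4·t). Substituting t = -pi/8: s(-pi/8) = 1536.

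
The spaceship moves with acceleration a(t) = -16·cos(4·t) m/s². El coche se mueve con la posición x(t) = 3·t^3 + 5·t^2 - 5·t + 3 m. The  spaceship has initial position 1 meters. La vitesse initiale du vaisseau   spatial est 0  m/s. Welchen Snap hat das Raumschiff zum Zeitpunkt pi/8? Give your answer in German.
Ausgehend von der Beschleunigung a(t) = -16·cos(4·t), nehmen wir 2 Ableitungen. Durch Ableiten von der Beschleunigung erhalten wir den Ruck: j(t) = 64·sin(4·t). Die Ableitung von dem Ruck ergibt den Snap: s(t) = 256·cos(4·t). Mit s(t) = 256·cos(4·t) und Einsetzen von t = pi/8, finden wir s = 0.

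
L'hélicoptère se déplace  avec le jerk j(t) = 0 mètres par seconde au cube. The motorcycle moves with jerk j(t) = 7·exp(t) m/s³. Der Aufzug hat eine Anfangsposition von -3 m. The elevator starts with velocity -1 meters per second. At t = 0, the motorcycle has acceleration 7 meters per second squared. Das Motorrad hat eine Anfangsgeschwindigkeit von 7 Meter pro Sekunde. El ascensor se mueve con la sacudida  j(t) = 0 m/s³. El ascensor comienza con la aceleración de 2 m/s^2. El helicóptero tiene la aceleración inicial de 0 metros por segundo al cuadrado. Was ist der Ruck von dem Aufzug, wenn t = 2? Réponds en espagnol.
Usando j(t) = 0 y sustituyendo t = 2, encontramos j = 0.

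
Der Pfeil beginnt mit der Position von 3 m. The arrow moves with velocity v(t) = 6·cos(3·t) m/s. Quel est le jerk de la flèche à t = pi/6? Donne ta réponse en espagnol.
Partiendo de la velocidad v(t) = 6·cos(3·t), tomamos 2 derivadas. La derivada de la velocidad da la aceleración: a(t) = -18·sin(3·t). La derivada de la aceleración da la sacudida: j(t) = -54·cos(3·t). Tenemos la sacudida j(t) = -54·cos(3·t). Sustituyendo t = pi/6: j(pi/6) = 0.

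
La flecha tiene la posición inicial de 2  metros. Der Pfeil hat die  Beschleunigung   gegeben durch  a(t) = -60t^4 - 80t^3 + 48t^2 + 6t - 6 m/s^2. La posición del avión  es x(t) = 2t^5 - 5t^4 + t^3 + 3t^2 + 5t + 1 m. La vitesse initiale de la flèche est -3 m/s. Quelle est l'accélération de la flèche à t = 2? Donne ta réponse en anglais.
Using a(t) = -60·t^4 - 80·t^3 + 48·t^2 + 6·t - 6 and substituting t = 2, we find a = -1402.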